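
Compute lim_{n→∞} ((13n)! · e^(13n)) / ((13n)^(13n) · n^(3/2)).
lim = 0

Stirling: (13n)! ~ sqrt(2π·13n) · (13n/e)^(13n). Hence
  (13n)! · e^(13n) / (13n)^(13n) ~ sqrt(2π·13n).
Dividing by n^(3/2): sqrt(2π·13n) / n^(3/2) = sqrt(2π·13) · n^((1−3)/2), so the expression behaves like sqrt(2π·13) · n^((1−3)/2) → 0.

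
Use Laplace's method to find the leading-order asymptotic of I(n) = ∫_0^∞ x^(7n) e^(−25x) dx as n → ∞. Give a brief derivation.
I(n) ~ (sqrt(2π·7n) / 25) · (7n/(25e))^(7n)

Write the integrand as exp(7n ln x − 25x) and set f(x) = 7n ln x − 25x. Then f'(x) = 7n/x − 25 = 0 at x* = 7n/25, and f''(x*) = −7n/x*^2 = −25^2/(7n). Laplace's method (interior maximum) gives
  I(n) ~ e^(f(x*)) · sqrt(2π / |f''(x*)|)
        = exp(7n ln(7n/25) − 7n) · sqrt(2π · 7n / 25^2)
        = (7n/25)^(7n) e^(−7n) · sqrt(2π·7n) / 25
        = (sqrt(2π·7n) / 25) · (7n/(25e))^(7n).
This matches Γ(7n+1)/25^(7n+1) with Stirling applied to Γ.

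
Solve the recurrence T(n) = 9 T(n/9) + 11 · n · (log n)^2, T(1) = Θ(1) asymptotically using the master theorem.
T(n) = Θ(n · (log n)^3)

Here log_9 9 = 1 and f(n) = 11 · n · (log n)^2 = Θ(n^(log_9 9) · (log n)^2). This is the extended Case 2 of the master theorem (f matches the critical exponent up to log factors), giving T(n) = Θ(n^(log_9 9) · (log n)^(2+1)) = Θ(n · (log n)^3).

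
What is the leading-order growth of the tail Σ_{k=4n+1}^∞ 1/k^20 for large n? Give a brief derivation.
Σ_{k>4n} 1/k^20 ~ 1/(19 · (4n)^19)

Compare to the integral: ∫_{4n}^∞ x^(−20) dx = [−x^(−19)/19]_{4n}^∞ = 1/((20−1)·(4n)^19). Euler-Maclaurin then gives
  Σ_{k>4n} 1/k^20 = ∫_{4n}^∞ dx/x^20 − 1/(2·(4n)^20) + O(1/(4n)^21).
(Equivalently this is ζ(20) − Σ_{k≤4n} 1/k^20.)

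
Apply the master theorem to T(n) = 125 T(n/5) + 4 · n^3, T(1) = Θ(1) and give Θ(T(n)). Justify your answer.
T(n) = Θ(n^3 log n)

log_5 125 = 3, and f(n) = 4 · n^3 = Θ(n^(log_5 125)). This is Case 2 of the master theorem: T(n) = Θ(f(n) · log n) = Θ(n^3 log n).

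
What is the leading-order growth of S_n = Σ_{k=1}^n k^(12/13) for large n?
S_n ~ (13/25) · n^(25/13)

Integral comparison: Σ_{k=1}^n k^(12/13) = ∫_0^n x^(12/13) dx + O(n^(12/13)). The integral is n^(1 + 12/13) / (1 + 12/13) = n^((12+13)/13) / ((12+13)/13) = (13/25) · n^(25/13).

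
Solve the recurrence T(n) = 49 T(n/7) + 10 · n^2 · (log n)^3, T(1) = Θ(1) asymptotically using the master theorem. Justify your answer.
T(n) = Θ(n^2 · (log n)^4)

Here log_7 49 = 2 and f(n) = 10 · n^2 · (log n)^3 = Θ(n^(log_7 49) · (log n)^3). This is the extended Case 2 of the master theorem (f matches the critical exponent up to log factors), giving T(n) = Θ(n^(log_7 49) · (log n)^(3+1)) = Θ(n^2 · (log n)^4).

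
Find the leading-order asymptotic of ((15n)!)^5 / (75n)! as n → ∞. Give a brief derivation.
((15n)!)^5/(75n)! ~ ((2π·15n)^(4/2) / sqrt(5)) · 5^(−5·15n)  →  0

Write N = 15n. Stirling: N! ~ sqrt(2π N)(N/e)^N and (5N)! ~ sqrt(2π·5N)·(5N/e)^(5N).
  (N!)^5/(5N)! ~ (2π N)^(5/2) (N/e)^(5N) / [sqrt(2π·5N) (5N/e)^(5N)]
     = (2π N)^(5/2) / sqrt(2π·5N) · (N/(5N))^(5N)
     = (2π N)^((5−1)/2) / sqrt(5) · 5^(−5N).
Since 5^5 > 1, the factor 5^(−5N) decays exponentially, so the ratio → 0. Substituting N = 15n gives the stated form.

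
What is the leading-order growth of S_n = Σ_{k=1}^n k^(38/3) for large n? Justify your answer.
S_n ~ (3/41) · n^(41/3)

Integral comparison: Σ_{k=1}^n k^(38/3) = ∫_0^n x^(38/3) dx + O(n^(38/3)). The integral is n^(1 + 38/3) / (1 + 38/3) = n^((38+3)/3) / ((38+3)/3) = (3/41) · n^(41/3).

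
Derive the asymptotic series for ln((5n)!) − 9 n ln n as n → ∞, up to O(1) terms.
ln((5n)!) − 9 n ln n = −4 n ln n + 5(ln 5 − 1) n + (1/2) ln(2π·5n) + O(1/n)

Stirling: ln((5n)!) = 5n ln(5n) − 5n + (1/2) ln(2π·5n) + O(1/n).
Expand 5n ln(5n) = 5n (ln n + ln 5) = 5n ln n + 5n ln 5.
Subtract 9n ln n: leading term is (5 − 9) n ln n = −4 n ln n. The next term is 5n ln 5 − 5n = 5(ln 5 − 1) n. Then the (1/2) ln(2π·5n) correction.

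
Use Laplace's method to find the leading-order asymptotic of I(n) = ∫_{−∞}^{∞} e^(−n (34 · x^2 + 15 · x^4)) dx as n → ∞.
I(n) ~ sqrt(π/(34n))

φ(x) = 34 · x^2 + 15 · x^4 has its unique global minimum at x* = 0 (since φ'(x) = 68x + 60x^3 = 0 only at x = 0 for real x with both coefficients positive, and φ → ∞ as |x| → ∞). At x* = 0, φ(0) = 0 and φ''(0) = 68. Laplace's method then gives
  I(n) ~ sqrt(2π / (n · φ''(0))) · e^(−n φ(0)) = sqrt(2π / (68n)) = sqrt(π/(34n)).
The 15 · x^4 term contributes only at subleading order (an O(1/n) relative correction).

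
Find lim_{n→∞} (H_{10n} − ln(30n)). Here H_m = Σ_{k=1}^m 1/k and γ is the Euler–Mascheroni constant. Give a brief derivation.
lim = −ln 3 + γ

By Euler-Maclaurin, H_m = ln m + γ + O(1/m). So
  H_{10n} − ln(30n) = ln(10n) + γ − ln(30n) + O(1/n)
                       = ln(10/30) + γ + O(1/n).
Hence the limit is ln(10/30) + γ (= −ln 3).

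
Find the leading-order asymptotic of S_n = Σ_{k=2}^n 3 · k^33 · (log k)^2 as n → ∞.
S_n ~ 3 · n^34 · (log n)^2 / 34

By integral comparison, S_n = ∫_1^n 3 · x^33 · (log x)^2 dx + O(n^33 · (log n)^2). For the integral, the leading term of ∫_1^n x^33 (log x)^2 dx is n^34/34 · (log n)^2 (by repeated integration by parts; each step lowers the log-exponent and produces a relatively O(1/log n) correction). Hence S_n ~ 3 · n^34 · (log n)^2 / 34.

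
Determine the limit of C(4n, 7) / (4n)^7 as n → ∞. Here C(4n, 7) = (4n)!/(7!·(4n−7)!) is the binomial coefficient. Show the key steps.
lim = 1/7! = 1/5040

With N = 4n → ∞: C(N, 7) / N^7 = [N(N−1)…(N−6)] / (7! · N^7) = (1/7!) · 1 · (1 − 1/(4n)) · … · (1 − 6/(4n)). Each factor → 1 as N → ∞, so the limit is 1/7! = 1/5040.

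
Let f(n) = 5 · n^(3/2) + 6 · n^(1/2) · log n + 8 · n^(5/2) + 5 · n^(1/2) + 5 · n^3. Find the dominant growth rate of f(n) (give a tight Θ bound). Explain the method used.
f(n) ∈ Θ(n^3)

Compare the terms by growth order. For large n, n^a · (log n)^b dominates n^a' · (log n)^b' iff a > a', or (a = a' and b > b'). Ranking the 5 terms shows the dominant one is 5 · n^3. Hence f(n) ∈ Θ(n^3).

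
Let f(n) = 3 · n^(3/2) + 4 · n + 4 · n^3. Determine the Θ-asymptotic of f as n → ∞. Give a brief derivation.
f(n) ∈ Θ(n^3)

Compare the terms by growth order. For large n, n^a · (log n)^b dominates n^a' · (log n)^b' iff a > a', or (a = a' and b > b'). Ranking the 3 terms shows the dominant one is 4 · n^3. Hence f(n) ∈ Θ(n^3).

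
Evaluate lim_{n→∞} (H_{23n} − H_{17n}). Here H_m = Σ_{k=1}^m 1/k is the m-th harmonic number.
lim = ln(23/17)

Euler-Maclaurin gives H_m = ln m + γ + 1/(2m) + O(1/m^2). The γ and O(1/m) terms cancel in the difference:
  H_{23n} − H_{17n} = ln(23n) − ln(17n) + O(1/n) = ln(23/17) + O(1/n).
Hence the limit is ln(23/17).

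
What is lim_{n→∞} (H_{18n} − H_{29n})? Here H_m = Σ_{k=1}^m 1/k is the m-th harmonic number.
lim = ln(18/29)

Euler-Maclaurin gives H_m = ln m + γ + 1/(2m) + O(1/m^2). The γ and O(1/m) terms cancel in the difference:
  H_{18n} − H_{29n} = ln(18n) − ln(29n) + O(1/n) = ln(18/29) + O(1/n).
Hence the limit is ln(18/29).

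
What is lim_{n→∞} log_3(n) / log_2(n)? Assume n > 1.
lim = ln(2) / ln(3) = log_3(2)

Change of base: log_3(n) = ln n / ln 3 and log_2(n) = ln n / ln 2. The ratio is (ln n / ln 3) · (ln 2 / ln n) = ln 2 / ln 3, a constant independent of n. So the limit is ln 2 / ln 3 = log_3(2).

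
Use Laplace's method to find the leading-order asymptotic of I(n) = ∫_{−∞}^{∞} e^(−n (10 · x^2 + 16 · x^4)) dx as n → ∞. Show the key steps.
I(n) ~ sqrt(π/(10n))

φ(x) = 10 · x^2 + 16 · x^4 has its unique global minimum at x* = 0 (since φ'(x) = 20x + 64x^3 = 0 only at x = 0 for real x with both coefficients positive, and φ → ∞ as |x| → ∞). At x* = 0, φ(0) = 0 and φ''(0) = 20. Laplace's method then gives
  I(n) ~ sqrt(2π / (n · φ''(0))) · e^(−n φ(0)) = sqrt(2π / (20n)) = sqrt(π/(10n)).
The 16 · x^4 term contributes only at subleading order (an O(1/n) relative correction).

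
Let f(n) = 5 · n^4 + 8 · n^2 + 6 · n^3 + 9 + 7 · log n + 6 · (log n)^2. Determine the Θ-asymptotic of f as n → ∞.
f(n) ∈ Θ(n^4)

Compare the terms by growth order. For large n, n^a · (log n)^b dominates n^a' · (log n)^b' iff a > a', or (a = a' and b > b'). Ranking the 6 terms shows the dominant one is 5 · n^4. Hence f(n) ∈ Θ(n^4).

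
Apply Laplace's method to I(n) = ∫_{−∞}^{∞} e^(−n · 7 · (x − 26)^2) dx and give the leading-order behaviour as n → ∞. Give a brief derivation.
I(n) = sqrt(π/(7n))

Here φ(x) = 7 · (x − 26)^2 has its unique minimum at x* = 26 with φ(x*) = 0 and φ''(x*) = 14. Laplace's method gives
  I(n) ~ e^(−n φ(x*)) · sqrt(2π / (n · φ''(x*))) = sqrt(2π / (14n)) = sqrt(π/(7n)).
This is exact: substituting u = (x − 26)·sqrt(7n) gives I(n) = (1/sqrt(7n)) ∫_{−∞}^{∞} e^(−u^2) du = sqrt(π/(7n)).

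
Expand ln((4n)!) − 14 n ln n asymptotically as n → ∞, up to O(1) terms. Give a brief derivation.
ln((4n)!) − 14 n ln n = −10 n ln n + 4(ln 4 − 1) n + (1/2) ln(2π·4n) + O(1/n)

Stirling: ln((4n)!) = 4n ln(4n) − 4n + (1/2) ln(2π·4n) + O(1/n).
Expand 4n ln(4n) = 4n (ln n + ln 4) = 4n ln n + 4n ln 4.
Subtract 14n ln n: leading term is (4 − 14) n ln n = −10 n ln n. The next term is 4n ln 4 − 4n = 4(ln 4 − 1) n. Then the (1/2) ln(2π·4n) correction.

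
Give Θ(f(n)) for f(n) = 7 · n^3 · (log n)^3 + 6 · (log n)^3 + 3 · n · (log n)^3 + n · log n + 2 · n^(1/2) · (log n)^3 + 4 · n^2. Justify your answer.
f(n) ∈ Θ(n^3 · (log n)^3)

Compare the terms by growth order. For large n, n^a · (log n)^b dominates n^a' · (log n)^b' iff a > a', or (a = a' and b > b'). Ranking the 6 terms shows the dominant one is 7 · n^3 · (log n)^3. Hence f(n) ∈ Θ(n^3 · (log n)^3).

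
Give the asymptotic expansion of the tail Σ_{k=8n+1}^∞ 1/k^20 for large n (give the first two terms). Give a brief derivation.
Σ_{k>8n} 1/k^20 = 1/(19 · (8n)^19) − 1/(2 · (8n)^20) + O(1/(8n)^21)

Compare to the integral: ∫_{8n}^∞ x^(−20) dx = [−x^(−19)/19]_{8n}^∞ = 1/((20−1)·(8n)^19). The Euler-Maclaurin correction adds −f(8n)/2 = −1/(2·(8n)^20). Euler-Maclaurin then gives
  Σ_{k>8n} 1/k^20 = ∫_{8n}^∞ dx/x^20 − 1/(2·(8n)^20) + O(1/(8n)^21).
(Equivalently this is ζ(20) − Σ_{k≤8n} 1/k^20.)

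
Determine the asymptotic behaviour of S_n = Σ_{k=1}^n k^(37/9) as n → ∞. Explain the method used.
S_n ~ (9/46) · n^(46/9)

Integral comparison: Σ_{k=1}^n k^(37/9) = ∫_0^n x^(37/9) dx + O(n^(37/9)). The integral is n^(1 + 37/9) / (1 + 37/9) = n^((37+9)/9) / ((37+9)/9) = (9/46) · n^(46/9).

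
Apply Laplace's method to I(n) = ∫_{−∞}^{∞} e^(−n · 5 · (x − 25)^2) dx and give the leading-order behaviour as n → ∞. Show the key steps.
I(n) = sqrt(π/(5n))

Here φ(x) = 5 · (x − 25)^2 has its unique minimum at x* = 25 with φ(x*) = 0 and φ''(x*) = 10. Laplace's method gives
  I(n) ~ e^(−n φ(x*)) · sqrt(2π / (n · φ''(x*))) = sqrt(2π / (10n)) = sqrt(π/(5n)).
This is exact: substituting u = (x − 25)·sqrt(5n) gives I(n) = (1/sqrt(5n)) ∫_{−∞}^{∞} e^(−u^2) du = sqrt(π/(5n)).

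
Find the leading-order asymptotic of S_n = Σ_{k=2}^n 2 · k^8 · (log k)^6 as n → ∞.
S_n ~ 2 · n^9 · (log n)^6 / 9

By integral comparison, S_n = ∫_1^n 2 · x^8 · (log x)^6 dx + O(n^8 · (log n)^6). For the integral, the leading term of ∫_1^n x^8 (log x)^6 dx is n^9/9 · (log n)^6 (by repeated integration by parts; each step lowers the log-exponent and produces a relatively O(1/log n) correction). Hence S_n ~ 2 · n^9 · (log n)^6 / 9.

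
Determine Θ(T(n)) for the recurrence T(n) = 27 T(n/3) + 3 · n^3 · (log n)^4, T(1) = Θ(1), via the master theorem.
T(n) = Θ(n^3 · (log n)^5)

Here log_3 27 = 3 and f(n) = 3 · n^3 · (log n)^4 = Θ(n^(log_3 27) · (log n)^4). This is the extended Case 2 of the master theorem (f matches the critical exponent up to log factors), giving T(n) = Θ(n^(log_3 27) · (log n)^(4+1)) = Θ(n^3 · (log n)^5).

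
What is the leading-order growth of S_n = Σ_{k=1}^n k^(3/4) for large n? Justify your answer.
S_n ~ (4/7) · n^(7/4)

Integral comparison: Σ_{k=1}^n k^(3/4) = ∫_0^n x^(3/4) dx + O(n^(3/4)). The integral is n^(1 + 3/4) / (1 + 3/4) = n^((3+4)/4) / ((3+4)/4) = (4/7) · n^(7/4).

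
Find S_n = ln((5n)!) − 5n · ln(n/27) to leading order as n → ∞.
S_n ~ 5n · (ln 135 − 1) + O(ln n)

Stirling: ln((5n)!) = 5n ln(5n) − 5n + O(ln n).
  S_n = 5n ln(5n) − 5n − 5n ln(n/27) + O(ln n)
      = 5n ln(5n) − 5n ln n + 5n ln 27 − 5n + O(ln n)
      = 5n ln 5 + 5n ln 27 − 5n + O(ln n)
      = 5n (ln 135 − 1) + O(ln n).
Numerically ln(135) − 1 ≈ 3.9053.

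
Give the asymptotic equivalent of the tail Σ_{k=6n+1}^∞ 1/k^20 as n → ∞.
Σ_{k>6n} 1/k^20 ~ 1/(19 · (6n)^19)

Compare to the integral: ∫_{6n}^∞ x^(−20) dx = [−x^(−19)/19]_{6n}^∞ = 1/((20−1)·(6n)^19). Euler-Maclaurin then gives
  Σ_{k>6n} 1/k^20 = ∫_{6n}^∞ dx/x^20 − 1/(2·(6n)^20) + O(1/(6n)^21).
(Equivalently this is ζ(20) − Σ_{k≤6n} 1/k^20.)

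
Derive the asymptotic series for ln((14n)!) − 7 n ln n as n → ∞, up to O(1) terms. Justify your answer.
ln((14n)!) − 7 n ln n = 7 n ln n + 14(ln 14 − 1) n + (1/2) ln(2π·14n) + O(1/n)

Stirling: ln((14n)!) = 14n ln(14n) − 14n + (1/2) ln(2π·14n) + O(1/n).
Expand 14n ln(14n) = 14n (ln n + ln 14) = 14n ln n + 14n ln 14.
Subtract 7n ln n: leading term is (14 − 7) n ln n = 7 n ln n. The next term is 14n ln 14 − 14n = 14(ln 14 − 1) n. Then the (1/2) ln(2π·14n) correction.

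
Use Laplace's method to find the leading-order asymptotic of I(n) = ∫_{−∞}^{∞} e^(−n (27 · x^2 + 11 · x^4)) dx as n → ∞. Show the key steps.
I(n) ~ sqrt(π/(27n))

φ(x) = 27 · x^2 + 11 · x^4 has its unique global minimum at x* = 0 (since φ'(x) = 54x + 44x^3 = 0 only at x = 0 for real x with both coefficients positive, and φ → ∞ as |x| → ∞). At x* = 0, φ(0) = 0 and φ''(0) = 54. Laplace's method then gives
  I(n) ~ sqrt(2π / (n · φ''(0))) · e^(−n φ(0)) = sqrt(2π / (54n)) = sqrt(π/(27n)).
The 11 · x^4 term contributes only at subleading order (an O(1/n) relative correction).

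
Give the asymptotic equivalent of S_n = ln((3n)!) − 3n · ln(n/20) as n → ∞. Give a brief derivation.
S_n ~ 3n · (ln 60 − 1) + O(ln n)

Stirling: ln((3n)!) = 3n ln(3n) − 3n + O(ln n).
  S_n = 3n ln(3n) − 3n − 3n ln(n/20) + O(ln n)
      = 3n ln(3n) − 3n ln n + 3n ln 20 − 3n + O(ln n)
      = 3n ln 3 + 3n ln 20 − 3n + O(ln n)
      = 3n (ln 60 − 1) + O(ln n).
Numerically ln(60) − 1 ≈ 3.0943.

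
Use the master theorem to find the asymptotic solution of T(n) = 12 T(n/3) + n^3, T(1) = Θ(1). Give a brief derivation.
T(n) = Θ(n^3)

log_3 12 ≈ 2.262. f(n) = n^3 dominates n^(log_3 12) since 3 > 2.262, and the regularity condition a·f(n/b) = 12·(n/3)^3 = (12/27)·n^3 ≤ c·f(n) holds with c = 12/27 ≈ 0.444 < 1. So this is Case 3: T(n) = Θ(f(n)) = Θ(n^3).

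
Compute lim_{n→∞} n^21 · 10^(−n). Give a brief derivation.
lim = 0

Exponentials with base > 1 dominate every fixed polynomial: for any fixed c, n^c / 10^n → 0 as n → ∞ (e.g. by the ratio test, or by writing 10^n = e^(n ln 10) and noting e^(n ln 10) / n^c → ∞). Hence n^21 · 10^(−n) = n^21 / 10^n → 0.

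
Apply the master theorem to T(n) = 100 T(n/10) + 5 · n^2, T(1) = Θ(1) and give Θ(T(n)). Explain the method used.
T(n) = Θ(n^2 log n)

log_10 100 = 2, and f(n) = 5 · n^2 = Θ(n^(log_10 100)). This is Case 2 of the master theorem: T(n) = Θ(f(n) · log n) = Θ(n^2 log n).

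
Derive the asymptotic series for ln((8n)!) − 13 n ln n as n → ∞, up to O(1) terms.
ln((8n)!) − 13 n ln n = −5 n ln n + 8(ln 8 − 1) n + (1/2) ln(2π·8n) + O(1/n)

Stirling: ln((8n)!) = 8n ln(8n) − 8n + (1/2) ln(2π·8n) + O(1/n).
Expand 8n ln(8n) = 8n (ln n + ln 8) = 8n ln n + 8n ln 8.
Subtract 13n ln n: leading term is (8 − 13) n ln n = −5 n ln n. The next term is 8n ln 8 − 8n = 8(ln 8 − 1) n. Then the (1/2) ln(2π·8n) correction.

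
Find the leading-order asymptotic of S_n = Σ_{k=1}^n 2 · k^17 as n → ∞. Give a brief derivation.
S_n ~ n^18 / 9

By integral comparison (Euler-Maclaurin), Σ_{k=1}^n 2 · k^17 = 2 · ∫_0^n x^17 dx + O(n^17) = 2 · n^18/18 = n^18 / 9 + O(n^17). (Equivalently, Faulhaber's formula gives the same leading term.)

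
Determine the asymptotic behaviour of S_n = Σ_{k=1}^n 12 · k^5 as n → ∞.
S_n ~ 2 · n^6

By integral comparison (Euler-Maclaurin), Σ_{k=1}^n 12 · k^5 = 12 · ∫_0^n x^5 dx + O(n^5) = 12 · n^6/6 = 2 · n^6 + O(n^5). (Equivalently, Faulhaber's formula gives the same leading term.)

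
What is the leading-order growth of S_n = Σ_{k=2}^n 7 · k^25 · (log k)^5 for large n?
S_n ~ 7 · n^26 · (log n)^5 / 26

By integral comparison, S_n = ∫_1^n 7 · x^25 · (log x)^5 dx + O(n^25 · (log n)^5). For the integral, the leading term of ∫_1^n x^25 (log x)^5 dx is n^26/26 · (log n)^5 (by repeated integration by parts; each step lowers the log-exponent and produces a relatively O(1/log n) correction). Hence S_n ~ 7 · n^26 · (log n)^5 / 26.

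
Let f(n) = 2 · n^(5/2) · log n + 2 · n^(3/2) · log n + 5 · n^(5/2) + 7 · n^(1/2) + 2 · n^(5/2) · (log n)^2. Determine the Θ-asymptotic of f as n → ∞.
f(n) ∈ Θ(n^(5/2) · (log n)^2)

Compare the terms by growth order. For large n, n^a · (log n)^b dominates n^a' · (log n)^b' iff a > a', or (a = a' and b > b'). Ranking the 5 terms shows the dominant one is 2 · n^(5/2) · (log n)^2. Hence f(n) ∈ Θ(n^(5/2) · (log n)^2).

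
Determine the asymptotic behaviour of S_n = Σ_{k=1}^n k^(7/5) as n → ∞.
S_n ~ (5/12) · n^(12/5)

Integral comparison: Σ_{k=1}^n k^(7/5) = ∫_0^n x^(7/5) dx + O(n^(7/5)). The integral is n^(1 + 7/5) / (1 + 7/5) = n^((7+5)/5) / ((7+5)/5) = (5/12) · n^(12/5).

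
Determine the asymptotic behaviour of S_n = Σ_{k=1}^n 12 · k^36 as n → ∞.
S_n ~ 12 · n^37 / 37

By integral comparison (Euler-Maclaurin), Σ_{k=1}^n 12 · k^36 = 12 · ∫_0^n x^36 dx + O(n^36) = 12 · n^37/37 + O(n^36). (Equivalently, Faulhaber's formula gives the same leading term.)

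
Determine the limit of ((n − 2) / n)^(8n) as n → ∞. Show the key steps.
lim = e^(−16)

Rewrite as (1 − 2/n)^(8n). By the standard limit (1 + x/n)^n → e^x, we have (1 − 2/n)^n → e^(−2), and raising to the 8th power gives e^(−16).
More precisely, ln[(1 − 2/n)^(8n)] = 8n · ln(1 − 2/n) = 8n · (-2/n + O(1/n^2)) = -16 + O(1/n) → -16.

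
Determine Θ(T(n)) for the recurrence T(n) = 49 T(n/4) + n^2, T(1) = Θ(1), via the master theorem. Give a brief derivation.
T(n) = Θ(n^(log_4 49))

Master theorem: compare f(n) = n^2 to n^(log_4 49) where log_4 49 ≈ 2.807. Since 2 < log_4 49, we have f(n) = O(n^(log_4 49 − ε)) for some ε > 0 — Case 1. Hence T(n) = Θ(n^(log_4 49)).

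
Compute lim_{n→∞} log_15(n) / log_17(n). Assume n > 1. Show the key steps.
lim = ln(17) / ln(15) = log_15(17)

Change of base: log_15(n) = ln n / ln 15 and log_17(n) = ln n / ln 17. The ratio is (ln n / ln 15) · (ln 17 / ln n) = ln 17 / ln 15, a constant independent of n. So the limit is ln 17 / ln 15 = log_15(17).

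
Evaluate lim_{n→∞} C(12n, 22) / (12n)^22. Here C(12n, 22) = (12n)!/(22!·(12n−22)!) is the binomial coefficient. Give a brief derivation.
lim = 1/22! = 1/1124000727777607680000

With N = 12n → ∞: C(N, 22) / N^22 = [N(N−1)…(N−21)] / (22! · N^22) = (1/22!) · 1 · (1 − 1/(12n)) · … · (1 − 21/(12n)). Each factor → 1 as N → ∞, so the limit is 1/22! = 1/1124000727777607680000.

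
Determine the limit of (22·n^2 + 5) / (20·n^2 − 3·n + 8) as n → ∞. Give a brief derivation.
lim = 22/20 = 11/10

For large n the leading n^2 terms dominate both numerator and denominator. Dividing top and bottom by n^2, every other term tends to 0, leaving 22/20 = 11/10.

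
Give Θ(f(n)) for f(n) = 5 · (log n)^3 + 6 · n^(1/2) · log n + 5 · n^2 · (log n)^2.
f(n) ∈ Θ(n^2 · (log n)^2)

Compare the terms by growth order. For large n, n^a · (log n)^b dominates n^a' · (log n)^b' iff a > a', or (a = a' and b > b'). Ranking the 3 terms shows the dominant one is 5 · n^2 · (log n)^2. Hence f(n) ∈ Θ(n^2 · (log n)^2).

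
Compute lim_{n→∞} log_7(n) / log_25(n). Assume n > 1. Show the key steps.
lim = ln(25) / ln(7) = log_7(25)

Change of base: log_7(n) = ln n / ln 7 and log_25(n) = ln n / ln 25. The ratio is (ln n / ln 7) · (ln 25 / ln n) = ln 25 / ln 7, a constant independent of n. So the limit is ln 25 / ln 7 = log_7(25).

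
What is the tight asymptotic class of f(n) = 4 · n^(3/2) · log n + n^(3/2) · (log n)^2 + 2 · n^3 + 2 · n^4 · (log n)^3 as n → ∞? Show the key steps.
f(n) ∈ Θ(n^4 · (log n)^3)

Compare the terms by growth order. For large n, n^a · (log n)^b dominates n^a' · (log n)^b' iff a > a', or (a = a' and b > b'). Ranking the 4 terms shows the dominant one is 2 · n^4 · (log n)^3. Hence f(n) ∈ Θ(n^4 · (log n)^3).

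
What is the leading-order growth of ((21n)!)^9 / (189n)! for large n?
((21n)!)^9/(189n)! ~ ((2π·21n)^(8/2) / 3) · 9^(−9·21n)  →  0

Write N = 21n. Stirling: N! ~ sqrt(2π N)(N/e)^N and (9N)! ~ sqrt(2π·9N)·(9N/e)^(9N).
  (N!)^9/(9N)! ~ (2π N)^(9/2) (N/e)^(9N) / [sqrt(2π·9N) (9N/e)^(9N)]
     = (2π N)^(9/2) / sqrt(2π·9N) · (N/(9N))^(9N)
     = (2π N)^((9−1)/2) / 3 · 9^(−9N).
Since 9^9 > 1, the factor 9^(−9N) decays exponentially, so the ratio → 0. Substituting N = 21n gives the stated form.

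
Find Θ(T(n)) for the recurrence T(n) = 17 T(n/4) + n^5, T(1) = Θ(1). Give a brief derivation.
T(n) = Θ(n^5)

log_4 17 ≈ 2.044. f(n) = n^5 dominates n^(log_4 17) since 5 > 2.044, and the regularity condition a·f(n/b) = 17·(n/4)^5 = (17/1024)·n^5 ≤ c·f(n) holds with c = 17/1024 ≈ 0.0166 < 1. So this is Case 3: T(n) = Θ(f(n)) = Θ(n^5).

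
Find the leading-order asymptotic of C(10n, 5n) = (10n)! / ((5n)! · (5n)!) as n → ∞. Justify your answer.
C(10n, 5n) ~ (4)^(5n) · sqrt(1/(π·5n))

Write N = 5n. Apply Stirling to each factorial:
  (2N)! ~ sqrt(2π·2N) · (2N/e)^(2N),
  N! ~ sqrt(2π N) · (N/e)^N,
  (1N)! ~ sqrt(2π·1N) · (1N/e)^(1N).
The exponential factors combine to (2N)^(2N) / (N^N · (1N)^(1N)) = 2^(2N)/1^(1N) = (2^2/1^1)^N = (4)^N.
The square-root prefactors combine to sqrt(2π·2N) / (sqrt(2π N)·sqrt(2π·1N)) = sqrt(2 / (2π·1·N)) = sqrt(1/(π·5n)).
Substituting N = 5n: C(10n, 5n) ~ (4)^(5n) · sqrt(1/(π·5n)).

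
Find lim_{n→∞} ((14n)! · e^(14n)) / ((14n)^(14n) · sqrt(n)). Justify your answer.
lim = sqrt(2π·14)

Stirling: (14n)! ~ sqrt(2π·14n) · (14n/e)^(14n). Hence
  (14n)! · e^(14n) / (14n)^(14n) ~ sqrt(2π·14n).
Dividing by sqrt(n): sqrt(2π·14n) / sqrt(n) = sqrt(2π·14) · n^((1−1)/2), so the limit is sqrt(2π·14).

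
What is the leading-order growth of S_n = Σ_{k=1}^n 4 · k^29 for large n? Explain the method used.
S_n ~ 2 · n^30 / 15

By integral comparison (Euler-Maclaurin), Σ_{k=1}^n 4 · k^29 = 4 · ∫_0^n x^29 dx + O(n^29) = 4 · n^30/30 = 2 · n^30 / 15 + O(n^29). (Equivalently, Faulhaber's formula gives the same leading term.)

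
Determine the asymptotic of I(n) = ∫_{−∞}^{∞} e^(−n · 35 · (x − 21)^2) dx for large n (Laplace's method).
I(n) = sqrt(π/(35n))

Here φ(x) = 35 · (x − 21)^2 has its unique minimum at x* = 21 with φ(x*) = 0 and φ''(x*) = 70. Laplace's method gives
  I(n) ~ e^(−n φ(x*)) · sqrt(2π / (n · φ''(x*))) = sqrt(2π / (70n)) = sqrt(π/(35n)).
This is exact: substituting u = (x − 21)·sqrt(35n) gives I(n) = (1/sqrt(35n)) ∫_{−∞}^{∞} e^(−u^2) du = sqrt(π/(35n)).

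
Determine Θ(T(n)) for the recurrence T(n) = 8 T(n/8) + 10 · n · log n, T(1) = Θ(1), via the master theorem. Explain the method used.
T(n) = Θ(n · (log n)^2)

Here log_8 8 = 1 and f(n) = 10 · n · log n = Θ(n^(log_8 8) · (log n)^1). This is the extended Case 2 of the master theorem (f matches the critical exponent up to log factors), giving T(n) = Θ(n^(log_8 8) · (log n)^(1+1)) = Θ(n · (log n)^2).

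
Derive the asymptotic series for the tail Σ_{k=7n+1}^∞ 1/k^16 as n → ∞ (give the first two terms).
Σ_{k>7n} 1/k^16 = 1/(15 · (7n)^15) − 1/(2 · (7n)^16) + O(1/(7n)^17)

Compare to the integral: ∫_{7n}^∞ x^(−16) dx = [−x^(−15)/15]_{7n}^∞ = 1/((16−1)·(7n)^15). The Euler-Maclaurin correction adds −f(7n)/2 = −1/(2·(7n)^16). Euler-Maclaurin then gives
  Σ_{k>7n} 1/k^16 = ∫_{7n}^∞ dx/x^16 − 1/(2·(7n)^16) + O(1/(7n)^17).
(Equivalently this is ζ(16) − Σ_{k≤7n} 1/k^16.)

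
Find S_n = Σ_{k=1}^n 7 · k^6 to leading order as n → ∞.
S_n ~ n^7

By integral comparison (Euler-Maclaurin), Σ_{k=1}^n 7 · k^6 = 7 · ∫_0^n x^6 dx + O(n^6) = 7 · n^7/7 = n^7 + O(n^6). (Equivalently, Faulhaber's formula gives the same leading term.)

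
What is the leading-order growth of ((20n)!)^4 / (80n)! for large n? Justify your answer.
((20n)!)^4/(80n)! ~ ((2π·20n)^(3/2) / 2) · 4^(−4·20n)  →  0

Write N = 20n. Stirling: N! ~ sqrt(2π N)(N/e)^N and (4N)! ~ sqrt(2π·4N)·(4N/e)^(4N).
  (N!)^4/(4N)! ~ (2π N)^(4/2) (N/e)^(4N) / [sqrt(2π·4N) (4N/e)^(4N)]
     = (2π N)^(4/2) / sqrt(2π·4N) · (N/(4N))^(4N)
     = (2π N)^((4−1)/2) / 2 · 4^(−4N).
Since 4^4 > 1, the factor 4^(−4N) decays exponentially, so the ratio → 0. Substituting N = 20n gives the stated form.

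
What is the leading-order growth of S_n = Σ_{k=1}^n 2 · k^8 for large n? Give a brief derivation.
S_n ~ 2 · n^9 / 9

By integral comparison (Euler-Maclaurin), Σ_{k=1}^n 2 · k^8 = 2 · ∫_0^n x^8 dx + O(n^8) = 2 · n^9/9 + O(n^8). (Equivalently, Faulhaber's formula gives the same leading term.)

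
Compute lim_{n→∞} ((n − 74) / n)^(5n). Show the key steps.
lim = e^(−370)

Rewrite as (1 − 74/n)^(5n). By the standard limit (1 + x/n)^n → e^x, we have (1 − 74/n)^n → e^(−74), and raising to the 5th power gives e^(−370).
More precisely, ln[(1 − 74/n)^(5n)] = 5n · ln(1 − 74/n) = 5n · (-74/n + O(1/n^2)) = -370 + O(1/n) → -370.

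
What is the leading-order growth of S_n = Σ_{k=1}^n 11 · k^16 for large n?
S_n ~ 11 · n^17 / 17

By integral comparison (Euler-Maclaurin), Σ_{k=1}^n 11 · k^16 = 11 · ∫_0^n x^16 dx + O(n^16) = 11 · n^17/17 + O(n^16). (Equivalently, Faulhaber's formula gives the same leading term.)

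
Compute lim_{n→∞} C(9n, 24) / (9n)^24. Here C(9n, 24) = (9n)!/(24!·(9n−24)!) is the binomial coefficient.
lim = 1/24! = 1/620448401733239439360000

With N = 9n → ∞: C(N, 24) / N^24 = [N(N−1)…(N−23)] / (24! · N^24) = (1/24!) · 1 · (1 − 1/(9n)) · … · (1 − 23/(9n)). Each factor → 1 as N → ∞, so the limit is 1/24! = 1/620448401733239439360000.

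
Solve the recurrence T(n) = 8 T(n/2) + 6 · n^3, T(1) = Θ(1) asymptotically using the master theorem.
T(n) = Θ(n^3 log n)

log_2 8 = 3, and f(n) = 6 · n^3 = Θ(n^(log_2 8)). This is Case 2 of the master theorem: T(n) = Θ(f(n) · log n) = Θ(n^3 log n).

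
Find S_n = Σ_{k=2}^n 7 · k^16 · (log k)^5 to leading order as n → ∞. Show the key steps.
S_n ~ 7 · n^17 · (log n)^5 / 17

By integral comparison, S_n = ∫_1^n 7 · x^16 · (log x)^5 dx + O(n^16 · (log n)^5). For the integral, the leading term of ∫_1^n x^16 (log x)^5 dx is n^17/17 · (log n)^5 (by repeated integration by parts; each step lowers the log-exponent and produces a relatively O(1/log n) correction). Hence S_n ~ 7 · n^17 · (log n)^5 / 17.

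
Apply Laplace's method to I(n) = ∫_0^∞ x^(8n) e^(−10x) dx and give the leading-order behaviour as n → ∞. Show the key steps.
I(n) ~ (sqrt(2π·8n) / 10) · (8n/(10e))^(8n)

Write the integrand as exp(8n ln x − 10x) and set f(x) = 8n ln x − 10x. Then f'(x) = 8n/x − 10 = 0 at x* = 8n/10, and f''(x*) = −8n/x*^2 = −10^2/(8n). Laplace's method (interior maximum) gives
  I(n) ~ e^(f(x*)) · sqrt(2π / |f''(x*)|)
        = exp(8n ln(8n/10) − 8n) · sqrt(2π · 8n / 10^2)
        = (8n/10)^(8n) e^(−8n) · sqrt(2π·8n) / 10
        = (sqrt(2π·8n) / 10) · (8n/(10e))^(8n).
This matches Γ(8n+1)/10^(8n+1) with Stirling applied to Γ.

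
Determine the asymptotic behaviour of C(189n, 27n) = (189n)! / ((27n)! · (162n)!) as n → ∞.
C(189n, 27n) ~ (823543/46656)^(27n) · sqrt(7/(12π·27n))

Write N = 27n. Apply Stirling to each factorial:
  (7N)! ~ sqrt(2π·7N) · (7N/e)^(7N),
  N! ~ sqrt(2π N) · (N/e)^N,
  (6N)! ~ sqrt(2π·6N) · (6N/e)^(6N).
The exponential factors combine to (7N)^(7N) / (N^N · (6N)^(6N)) = 7^(7N)/6^(6N) = (7^7/6^6)^N = (823543/46656)^N.
The square-root prefactors combine to sqrt(2π·7N) / (sqrt(2π N)·sqrt(2π·6N)) = sqrt(7 / (2π·6·N)) = sqrt(7/(12π·27n)).
Substituting N = 27n: C(189n, 27n) ~ (823543/46656)^(27n) · sqrt(7/(12π·27n)).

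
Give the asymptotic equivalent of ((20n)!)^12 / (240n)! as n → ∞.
((20n)!)^12/(240n)! ~ ((2π·20n)^(11/2) / sqrt(12)) · 12^(−12·20n)  →  0

Write N = 20n. Stirling: N! ~ sqrt(2π N)(N/e)^N and (12N)! ~ sqrt(2π·12N)·(12N/e)^(12N).
  (N!)^12/(12N)! ~ (2π N)^(12/2) (N/e)^(12N) / [sqrt(2π·12N) (12N/e)^(12N)]
     = (2π N)^(12/2) / sqrt(2π·12N) · (N/(12N))^(12N)
     = (2π N)^((12−1)/2) / sqrt(12) · 12^(−12N).
Since 12^12 > 1, the factor 12^(−12N) decays exponentially, so the ratio → 0. Substituting N = 20n gives the stated form.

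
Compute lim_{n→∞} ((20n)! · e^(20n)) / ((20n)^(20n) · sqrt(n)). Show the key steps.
lim = sqrt(2π·20)

Stirling: (20n)! ~ sqrt(2π·20n) · (20n/e)^(20n). Hence
  (20n)! · e^(20n) / (20n)^(20n) ~ sqrt(2π·20n).
Dividing by sqrt(n): sqrt(2π·20n) / sqrt(n) = sqrt(2π·20) · n^((1−1)/2), so the limit is sqrt(2π·20).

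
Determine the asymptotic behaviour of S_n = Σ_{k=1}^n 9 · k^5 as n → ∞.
S_n ~ 3 · n^6 / 2

By integral comparison (Euler-Maclaurin), Σ_{k=1}^n 9 · k^5 = 9 · ∫_0^n x^5 dx + O(n^5) = 9 · n^6/6 = 3 · n^6 / 2 + O(n^5). (Equivalently, Faulhaber's formula gives the same leading term.)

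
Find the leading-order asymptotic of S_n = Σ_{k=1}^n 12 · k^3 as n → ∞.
S_n ~ 3 · n^4

By integral comparison (Euler-Maclaurin), Σ_{k=1}^n 12 · k^3 = 12 · ∫_0^n x^3 dx + O(n^3) = 12 · n^4/4 = 3 · n^4 + O(n^3). (Equivalently, Faulhaber's formula gives the same leading term.)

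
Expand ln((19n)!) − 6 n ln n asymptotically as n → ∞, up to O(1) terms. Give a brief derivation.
ln((19n)!) − 6 n ln n = 13 n ln n + 19(ln 19 − 1) n + (1/2) ln(2π·19n) + O(1/n)

Stirling: ln((19n)!) = 19n ln(19n) − 19n + (1/2) ln(2π·19n) + O(1/n).
Expand 19n ln(19n) = 19n (ln n + ln 19) = 19n ln n + 19n ln 19.
Subtract 6n ln n: leading term is (19 − 6) n ln n = 13 n ln n. The next term is 19n ln 19 − 19n = 19(ln 19 − 1) n. Then the (1/2) ln(2π·19n) correction.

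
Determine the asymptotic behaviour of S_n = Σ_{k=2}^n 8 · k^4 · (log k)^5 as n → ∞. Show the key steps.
S_n ~ 8 · n^5 · (log n)^5 / 5

By integral comparison, S_n = ∫_1^n 8 · x^4 · (log x)^5 dx + O(n^4 · (log n)^5). For the integral, the leading term of ∫_1^n x^4 (log x)^5 dx is n^5/5 · (log n)^5 (by repeated integration by parts; each step lowers the log-exponent and produces a relatively O(1/log n) correction). Hence S_n ~ 8 · n^5 · (log n)^5 / 5.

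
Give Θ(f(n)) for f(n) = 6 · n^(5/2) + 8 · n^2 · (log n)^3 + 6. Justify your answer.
f(n) ∈ Θ(n^(5/2))

Compare the terms by growth order. For large n, n^a · (log n)^b dominates n^a' · (log n)^b' iff a > a', or (a = a' and b > b'). Ranking the 3 terms shows the dominant one is 6 · n^(5/2). Hence f(n) ∈ Θ(n^(5/2)).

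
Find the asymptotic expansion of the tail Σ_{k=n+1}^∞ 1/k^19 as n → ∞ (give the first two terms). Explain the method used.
Σ_{k>n} 1/k^19 = 1/(18 · n^18) − 1/(2 · n^19) + O(1/n^20)

Compare to the integral: ∫_{n}^∞ x^(−19) dx = [−x^(−18)/18]_{n}^∞ = 1/((19−1)·n^18). The Euler-Maclaurin correction adds −f(n)/2 = −1/(2·n^19). Euler-Maclaurin then gives
  Σ_{k>n} 1/k^19 = ∫_{n}^∞ dx/x^19 − 1/(2·n^19) + O(1/n^20).
(Equivalently this is ζ(19) − Σ_{k≤n} 1/k^19.)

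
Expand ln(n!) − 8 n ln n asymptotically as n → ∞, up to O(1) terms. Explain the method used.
ln(n!) − 8 n ln n = −7 n ln n − n + (1/2) ln(2π n) + O(1/n)

Stirling: ln((n)!) = n ln(n) − n + (1/2) ln(2π·n) + O(1/n).
Here n ln(n) = n ln n.
Subtract 8n ln n: leading term is (1 − 8) n ln n = −7 n ln n. The next term is −n. Then the (1/2) ln(2π·n) correction.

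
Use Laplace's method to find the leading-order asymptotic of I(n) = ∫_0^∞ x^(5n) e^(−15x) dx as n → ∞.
I(n) ~ (sqrt(2π·5n) / 15) · (5n/(15e))^(5n)

Write the integrand as exp(5n ln x − 15x) and set f(x) = 5n ln x − 15x. Then f'(x) = 5n/x − 15 = 0 at x* = 5n/15, and f''(x*) = −5n/x*^2 = −15^2/(5n). Laplace's method (interior maximum) gives
  I(n) ~ e^(f(x*)) · sqrt(2π / |f''(x*)|)
        = exp(5n ln(5n/15) − 5n) · sqrt(2π · 5n / 15^2)
        = (5n/15)^(5n) e^(−5n) · sqrt(2π·5n) / 15
        = (sqrt(2π·5n) / 15) · (5n/(15e))^(5n).
This matches Γ(5n+1)/15^(5n+1) with Stirling applied to Γ.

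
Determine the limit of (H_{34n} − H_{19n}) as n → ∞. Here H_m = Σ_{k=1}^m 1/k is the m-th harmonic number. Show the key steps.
lim = ln(34/19)

Euler-Maclaurin gives H_m = ln m + γ + 1/(2m) + O(1/m^2). The γ and O(1/m) terms cancel in the difference:
  H_{34n} − H_{19n} = ln(34n) − ln(19n) + O(1/n) = ln(34/19) + O(1/n).
Hence the limit is ln(34/19).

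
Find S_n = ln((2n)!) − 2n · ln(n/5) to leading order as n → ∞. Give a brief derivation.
S_n ~ 2n · (ln 10 − 1) + O(ln n)

Stirling: ln((2n)!) = 2n ln(2n) − 2n + O(ln n).
  S_n = 2n ln(2n) − 2n − 2n ln(n/5) + O(ln n)
      = 2n ln(2n) − 2n ln n + 2n ln 5 − 2n + O(ln n)
      = 2n ln 2 + 2n ln 5 − 2n + O(ln n)
      = 2n (ln 10 − 1) + O(ln n).
Numerically ln(10) − 1 ≈ 1.3026.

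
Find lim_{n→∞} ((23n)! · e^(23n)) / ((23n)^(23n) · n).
lim = 0

Stirling: (23n)! ~ sqrt(2π·23n) · (23n/e)^(23n). Hence
  (23n)! · e^(23n) / (23n)^(23n) ~ sqrt(2π·23n).
Dividing by n: sqrt(2π·23n) / n = sqrt(2π·23) · n^((1−2)/2), so the expression behaves like sqrt(2π·23) · n^((1−2)/2) → 0.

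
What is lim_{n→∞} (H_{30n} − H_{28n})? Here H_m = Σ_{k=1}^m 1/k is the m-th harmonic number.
lim = ln(30/28) = ln(15/14)

Euler-Maclaurin gives H_m = ln m + γ + 1/(2m) + O(1/m^2). The γ and O(1/m) terms cancel in the difference:
  H_{30n} − H_{28n} = ln(30n) − ln(28n) + O(1/n) = ln(30/28) + O(1/n).
Hence the limit is ln(30/28) = ln(15/14).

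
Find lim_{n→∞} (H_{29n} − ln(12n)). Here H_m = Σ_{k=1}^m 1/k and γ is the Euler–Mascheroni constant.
lim = ln(29/12) + γ

By Euler-Maclaurin, H_m = ln m + γ + O(1/m). So
  H_{29n} − ln(12n) = ln(29n) + γ − ln(12n) + O(1/n)
                       = ln(29/12) + γ + O(1/n).
Hence the limit is ln(29/12) + γ.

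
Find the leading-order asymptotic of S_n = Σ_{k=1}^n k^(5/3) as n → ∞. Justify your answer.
S_n ~ (3/8) · n^(8/3)

Integral comparison: Σ_{k=1}^n k^(5/3) = ∫_0^n x^(5/3) dx + O(n^(5/3)). The integral is n^(1 + 5/3) / (1 + 5/3) = n^((5+3)/3) / ((5+3)/3) = (3/8) · n^(8/3).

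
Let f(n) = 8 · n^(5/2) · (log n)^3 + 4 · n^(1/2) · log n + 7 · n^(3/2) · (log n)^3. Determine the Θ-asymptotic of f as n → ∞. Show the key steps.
f(n) ∈ Θ(n^(5/2) · (log n)^3)

Compare the terms by growth order. For large n, n^a · (log n)^b dominates n^a' · (log n)^b' iff a > a', or (a = a' and b > b'). Ranking the 3 terms shows the dominant one is 8 · n^(5/2) · (log n)^3. Hence f(n) ∈ Θ(n^(5/2) · (log n)^3).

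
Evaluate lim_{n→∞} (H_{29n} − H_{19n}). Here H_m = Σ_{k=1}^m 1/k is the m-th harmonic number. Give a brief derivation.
lim = ln(29/19)

Euler-Maclaurin gives H_m = ln m + γ + 1/(2m) + O(1/m^2). The γ and O(1/m) terms cancel in the difference:
  H_{29n} − H_{19n} = ln(29n) − ln(19n) + O(1/n) = ln(29/19) + O(1/n).
Hence the limit is ln(29/19).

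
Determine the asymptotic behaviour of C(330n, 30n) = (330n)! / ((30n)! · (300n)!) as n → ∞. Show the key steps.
C(330n, 30n) ~ (285311670611/10000000000)^(30n) · sqrt(11/(20π·30n))

Write N = 30n. Apply Stirling to each factorial:
  (11N)! ~ sqrt(2π·11N) · (11N/e)^(11N),
  N! ~ sqrt(2π N) · (N/e)^N,
  (10N)! ~ sqrt(2π·10N) · (10N/e)^(10N).
The exponential factors combine to (11N)^(11N) / (N^N · (10N)^(10N)) = 11^(11N)/10^(10N) = (11^11/10^10)^N = (285311670611/10000000000)^N.
The square-root prefactors combine to sqrt(2π·11N) / (sqrt(2π N)·sqrt(2π·10N)) = sqrt(11 / (2π·10·N)) = sqrt(11/(20π·30n)).
Substituting N = 30n: C(330n, 30n) ~ (285311670611/10000000000)^(30n) · sqrt(11/(20π·30n)).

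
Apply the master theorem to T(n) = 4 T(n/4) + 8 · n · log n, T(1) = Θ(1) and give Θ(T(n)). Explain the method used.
T(n) = Θ(n · (log n)^2)

Here log_4 4 = 1 and f(n) = 8 · n · log n = Θ(n^(log_4 4) · (log n)^1). This is the extended Case 2 of the master theorem (f matches the critical exponent up to log factors), giving T(n) = Θ(n^(log_4 4) · (log n)^(1+1)) = Θ(n · (log n)^2).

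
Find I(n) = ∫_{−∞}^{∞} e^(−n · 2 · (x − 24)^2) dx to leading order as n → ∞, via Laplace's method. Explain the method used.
I(n) = sqrt(π/(2n))

Here φ(x) = 2 · (x − 24)^2 has its unique minimum at x* = 24 with φ(x*) = 0 and φ''(x*) = 4. Laplace's method gives
  I(n) ~ e^(−n φ(x*)) · sqrt(2π / (n · φ''(x*))) = sqrt(2π / (4n)) = sqrt(π/(2n)).
This is exact: substituting u = (x − 24)·sqrt(2n) gives I(n) = (1/sqrt(2n)) ∫_{−∞}^{∞} e^(−u^2) du = sqrt(π/(2n)).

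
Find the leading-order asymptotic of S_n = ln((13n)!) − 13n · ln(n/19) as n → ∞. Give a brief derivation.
S_n ~ 13n · (ln 247 − 1) + O(ln n)

Stirling: ln((13n)!) = 13n ln(13n) − 13n + O(ln n).
  S_n = 13n ln(13n) − 13n − 13n ln(n/19) + O(ln n)
      = 13n ln(13n) − 13n ln n + 13n ln 19 − 13n + O(ln n)
      = 13n ln 13 + 13n ln 19 − 13n + O(ln n)
      = 13n (ln 247 − 1) + O(ln n).
Numerically ln(247) − 1 ≈ 4.5094.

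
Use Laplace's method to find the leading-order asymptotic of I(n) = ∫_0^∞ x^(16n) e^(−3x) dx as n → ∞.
I(n) ~ (sqrt(2π·16n) / 3) · (16n/(3e))^(16n)

Write the integrand as exp(16n ln x − 3x) and set f(x) = 16n ln x − 3x. Then f'(x) = 16n/x − 3 = 0 at x* = 16n/3, and f''(x*) = −16n/x*^2 = −3^2/(16n). Laplace's method (interior maximum) gives
  I(n) ~ e^(f(x*)) · sqrt(2π / |f''(x*)|)
        = exp(16n ln(16n/3) − 16n) · sqrt(2π · 16n / 3^2)
        = (16n/3)^(16n) e^(−16n) · sqrt(2π·16n) / 3
        = (sqrt(2π·16n) / 3) · (16n/(3e))^(16n).
This matches Γ(16n+1)/3^(16n+1) with Stirling applied to Γ.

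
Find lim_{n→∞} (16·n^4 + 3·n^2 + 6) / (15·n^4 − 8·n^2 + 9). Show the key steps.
lim = 16/15

For large n the leading n^4 terms dominate both numerator and denominator. Dividing top and bottom by n^4, every other term tends to 0, leaving 16/15.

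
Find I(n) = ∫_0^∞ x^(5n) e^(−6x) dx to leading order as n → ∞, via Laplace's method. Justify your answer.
I(n) ~ (sqrt(2π·5n) / 6) · (5n/(6e))^(5n)

Write the integrand as exp(5n ln x − 6x) and set f(x) = 5n ln x − 6x. Then f'(x) = 5n/x − 6 = 0 at x* = 5n/6, and f''(x*) = −5n/x*^2 = −6^2/(5n). Laplace's method (interior maximum) gives
  I(n) ~ e^(f(x*)) · sqrt(2π / |f''(x*)|)
        = exp(5n ln(5n/6) − 5n) · sqrt(2π · 5n / 6^2)
        = (5n/6)^(5n) e^(−5n) · sqrt(2π·5n) / 6
        = (sqrt(2π·5n) / 6) · (5n/(6e))^(5n).
This matches Γ(5n+1)/6^(5n+1) with Stirling applied to Γ.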